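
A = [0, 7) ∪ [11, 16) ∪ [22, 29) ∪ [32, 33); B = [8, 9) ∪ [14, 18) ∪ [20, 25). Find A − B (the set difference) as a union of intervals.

[0, 7) ∪ [11, 14) ∪ [25, 29) ∪ [32, 33)

[0, 7): nothing removed.
[11, 16) \ B = [11, 14).
[22, 29) \ B = [25, 29).
[32, 33): nothing removed.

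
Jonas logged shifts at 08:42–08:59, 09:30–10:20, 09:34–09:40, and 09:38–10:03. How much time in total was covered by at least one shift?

1 h 7 min

Merged: 08:42–08:59, 09:30–10:20.
Lengths: 17 min + 50 min = 1 h 7 min.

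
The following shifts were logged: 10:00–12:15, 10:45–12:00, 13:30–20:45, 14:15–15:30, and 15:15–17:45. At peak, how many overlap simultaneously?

Walk the sorted start/end points keeping a running depth.
The depth first hits 3 at 15:15.

3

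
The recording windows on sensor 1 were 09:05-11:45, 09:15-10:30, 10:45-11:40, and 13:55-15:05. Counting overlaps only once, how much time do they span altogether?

3 h 50 min

Merged: 09:05–11:45, 13:55–15:05.
Lengths: 2 h 40 min + 1 h 10 min = 3 h 50 min.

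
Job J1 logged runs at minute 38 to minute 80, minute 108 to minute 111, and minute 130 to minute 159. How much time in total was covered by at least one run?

Merged: minute 38 to minute 80, minute 108 to minute 111, minute 130 to minute 159.
Lengths: 42 minutes + 3 minutes + 29 minutes = 74 minutes.

74 minutes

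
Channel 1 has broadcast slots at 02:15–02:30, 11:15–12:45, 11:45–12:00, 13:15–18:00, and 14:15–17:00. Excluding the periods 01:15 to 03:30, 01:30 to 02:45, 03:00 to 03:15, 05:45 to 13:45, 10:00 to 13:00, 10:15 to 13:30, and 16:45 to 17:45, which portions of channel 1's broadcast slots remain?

First set merges to 02:15-02:30, 11:15-12:45, 13:15-18:00.
Second set merges to 01:15-03:30, 05:45-13:45, 16:45-17:45.
02:15-02:30: entirely removed.
11:15-12:45: entirely removed.
13:15-18:00 \ B = 13:45-16:45, 17:45-18:00.

13:45-16:45, 17:45-18:00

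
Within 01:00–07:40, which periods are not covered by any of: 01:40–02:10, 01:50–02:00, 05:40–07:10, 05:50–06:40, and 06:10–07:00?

After merging, the occupied span is 01:40–02:10, 05:40–07:10.
Gaps within 01:00–07:40: 01:00–01:40, 02:10–05:40, 07:10–07:40.

01:00–01:40, 02:10–05:40, 07:10–07:40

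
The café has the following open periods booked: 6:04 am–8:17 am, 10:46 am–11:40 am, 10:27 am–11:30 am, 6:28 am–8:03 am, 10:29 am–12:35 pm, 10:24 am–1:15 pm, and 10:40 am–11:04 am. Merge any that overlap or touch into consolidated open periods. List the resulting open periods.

6:04 am–8:17 am, 10:24 am–1:15 pm

Sort by start: 6:04 am–8:17 am, 6:28 am–8:03 am, 10:24 am–1:15 pm, 10:27 am–11:30 am, 10:29 am–12:35 pm, 10:40 am–11:04 am, 10:46 am–11:40 am.
6:28 am–8:03 am overlaps/touches 6:04 am–8:17 am → extend to 6:04 am–8:17 am.
10:24 am–1:15 pm is disjoint → start new block.
10:27 am–11:30 am overlaps/touches 10:24 am–1:15 pm → extend to 10:24 am–1:15 pm.
10:29 am–12:35 pm overlaps/touches 10:24 am–1:15 pm → extend to 10:24 am–1:15 pm.
10:40 am–11:04 am overlaps/touches 10:24 am–1:15 pm → extend to 10:24 am–1:15 pm.
10:46 am–11:40 am overlaps/touches 10:24 am–1:15 pm → extend to 10:24 am–1:15 pm.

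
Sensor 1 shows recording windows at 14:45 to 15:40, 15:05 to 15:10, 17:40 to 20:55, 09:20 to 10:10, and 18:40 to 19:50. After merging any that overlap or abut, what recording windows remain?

Sort by start: 09:20–10:10, 14:45–15:40, 15:05–15:10, 17:40–20:55, 18:40–19:50.
14:45–15:40 is disjoint → start new block.
15:05–15:10 overlaps/touches 14:45–15:40 → extend to 14:45–15:40.
17:40–20:55 is disjoint → start new block.
18:40–19:50 overlaps/touches 17:40–20:55 → extend to 17:40–20:55.

09:20–10:10, 14:45–15:40, 17:40–20:55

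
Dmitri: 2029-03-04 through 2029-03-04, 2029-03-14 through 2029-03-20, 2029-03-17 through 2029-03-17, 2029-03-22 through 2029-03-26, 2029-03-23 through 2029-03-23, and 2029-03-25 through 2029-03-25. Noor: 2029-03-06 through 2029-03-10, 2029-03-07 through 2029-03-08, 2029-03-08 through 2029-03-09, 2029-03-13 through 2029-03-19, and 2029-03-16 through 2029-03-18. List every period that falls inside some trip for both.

2029-03-14 through 2029-03-19

First set merges to 2029-03-04 through 2029-03-04, 2029-03-14 through 2029-03-20, 2029-03-22 through 2029-03-26.
Second set merges to 2029-03-06 through 2029-03-10, 2029-03-13 through 2029-03-19.
2029-03-04 through 2029-03-04 meets no B interval.
2029-03-14 through 2029-03-20 ∩ B → 2029-03-14 through 2029-03-19.
2029-03-22 through 2029-03-26 meets no B interval.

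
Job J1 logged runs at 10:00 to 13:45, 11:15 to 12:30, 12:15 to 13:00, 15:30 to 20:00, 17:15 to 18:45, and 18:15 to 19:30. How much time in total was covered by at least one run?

Merged: 10:00-13:45, 15:30-20:00.
Lengths: 3 h 45 min + 4 h 30 min = 8 h 15 min.

8 h 15 min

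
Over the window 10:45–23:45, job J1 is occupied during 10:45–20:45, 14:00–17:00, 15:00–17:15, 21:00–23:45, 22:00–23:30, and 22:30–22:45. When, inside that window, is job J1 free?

The merged coverage is 10:45–20:45, 21:00–23:45.
Complement within 10:45–23:45: 20:45–21:00.

20:45–21:00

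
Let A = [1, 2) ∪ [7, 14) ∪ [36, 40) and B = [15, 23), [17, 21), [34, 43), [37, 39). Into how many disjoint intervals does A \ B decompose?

B, merged: [15, 23), [34, 43).
A \ B = [1, 2), [7, 14).
That is 2 disjoint pieces.

2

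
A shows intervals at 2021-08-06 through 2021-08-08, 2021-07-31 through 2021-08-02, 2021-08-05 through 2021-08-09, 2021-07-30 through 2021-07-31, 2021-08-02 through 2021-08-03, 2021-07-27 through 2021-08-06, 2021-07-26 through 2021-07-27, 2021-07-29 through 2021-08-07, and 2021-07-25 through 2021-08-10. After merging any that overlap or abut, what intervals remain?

Sort by start: 2021-07-25 through 2021-08-10, 2021-07-26 through 2021-07-27, 2021-07-27 through 2021-08-06, 2021-07-29 through 2021-08-07, 2021-07-30 through 2021-07-31, 2021-07-31 through 2021-08-02, 2021-08-02 through 2021-08-03, 2021-08-05 through 2021-08-09, 2021-08-06 through 2021-08-08.
2021-07-26 through 2021-07-27 overlaps/touches 2021-07-25 through 2021-08-10 → extend to 2021-07-25 through 2021-08-10.
2021-07-27 through 2021-08-06 overlaps/touches 2021-07-25 through 2021-08-10 → extend to 2021-07-25 through 2021-08-10.
2021-07-29 through 2021-08-07 overlaps/touches 2021-07-25 through 2021-08-10 → extend to 2021-07-25 through 2021-08-10.
2021-07-30 through 2021-07-31 overlaps/touches 2021-07-25 through 2021-08-10 → extend to 2021-07-25 through 2021-08-10.
2021-07-31 through 2021-08-02 overlaps/touches 2021-07-25 through 2021-08-10 → extend to 2021-07-25 through 2021-08-10.
2021-08-02 through 2021-08-03 overlaps/touches 2021-07-25 through 2021-08-10 → extend to 2021-07-25 through 2021-08-10.
2021-08-05 through 2021-08-09 overlaps/touches 2021-07-25 through 2021-08-10 → extend to 2021-07-25 through 2021-08-10.
2021-08-06 through 2021-08-08 overlaps/touches 2021-07-25 through 2021-08-10 → extend to 2021-07-25 through 2021-08-10.

2021-07-25 through 2021-08-10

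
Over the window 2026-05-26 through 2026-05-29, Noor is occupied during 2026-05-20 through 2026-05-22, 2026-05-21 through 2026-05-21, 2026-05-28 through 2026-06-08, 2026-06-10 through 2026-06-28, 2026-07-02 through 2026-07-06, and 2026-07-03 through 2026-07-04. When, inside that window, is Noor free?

Covered (merged): 2026-05-20 through 2026-05-22, 2026-05-28 through 2026-06-08, 2026-06-10 through 2026-06-28, 2026-07-02 through 2026-07-06.
Complement within 2026-05-26 through 2026-05-29: 2026-05-26 through 2026-05-27.

2026-05-26 through 2026-05-27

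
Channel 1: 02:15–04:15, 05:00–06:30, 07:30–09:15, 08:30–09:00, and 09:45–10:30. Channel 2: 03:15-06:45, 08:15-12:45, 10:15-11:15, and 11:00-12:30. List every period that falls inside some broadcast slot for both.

A, merged: 02:15-04:15, 05:00-06:30, 07:30-09:15, 09:45-10:30.
B, merged: 03:15-06:45, 08:15-12:45.
02:15-04:15 overlaps B on 03:15-04:15.
05:00-06:30 overlaps B on 05:00-06:30.
07:30-09:15 overlaps B on 08:15-09:15.
09:45-10:30 overlaps B on 09:45-10:30.

03:15-04:15, 05:00-06:30, 08:15-09:15, 09:45-10:30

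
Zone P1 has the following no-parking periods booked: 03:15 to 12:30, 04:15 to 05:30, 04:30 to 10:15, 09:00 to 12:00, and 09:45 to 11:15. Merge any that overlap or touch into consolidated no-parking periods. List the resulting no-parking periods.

04:15–05:30 overlaps/touches 03:15–12:30 → extend to 03:15–12:30.
04:30–10:15 overlaps/touches 03:15–12:30 → extend to 03:15–12:30.
09:00–12:00 overlaps/touches 03:15–12:30 → extend to 03:15–12:30.
09:45–11:15 overlaps/touches 03:15–12:30 → extend to 03:15–12:30.

03:15–12:30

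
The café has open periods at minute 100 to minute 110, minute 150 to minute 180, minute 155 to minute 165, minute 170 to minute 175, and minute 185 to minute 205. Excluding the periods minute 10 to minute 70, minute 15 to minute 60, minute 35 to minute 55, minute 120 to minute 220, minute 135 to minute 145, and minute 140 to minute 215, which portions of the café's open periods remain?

First set merges to minute 100 to minute 110, minute 150 to minute 180, minute 185 to minute 205.
Second set merges to minute 10 to minute 70, minute 120 to minute 220.
minute 100 to minute 110 is untouched.
minute 150 to minute 180 lies entirely inside B → drops out.
minute 185 to minute 205 lies entirely inside B → drops out.

minute 100 to minute 110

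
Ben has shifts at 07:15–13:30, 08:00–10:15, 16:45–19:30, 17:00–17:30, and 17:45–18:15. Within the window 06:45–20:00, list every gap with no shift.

The merged coverage is 07:15–13:30, 16:45–19:30.
Uncovered inside 06:45–20:00: 06:45–07:15, 13:30–16:45, 19:30–20:00.

06:45–07:15, 13:30–16:45, 19:30–20:00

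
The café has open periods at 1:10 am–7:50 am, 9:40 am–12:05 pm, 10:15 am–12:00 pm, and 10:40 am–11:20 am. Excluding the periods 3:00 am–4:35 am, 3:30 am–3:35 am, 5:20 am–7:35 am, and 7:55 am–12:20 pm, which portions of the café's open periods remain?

1:10 am-3:00 am, 4:35 am-5:20 am, 7:35 am-7:50 am

Merge the first list: 1:10 am-7:50 am, 9:40 am-12:05 pm.
Merge the second list: 3:00 am-4:35 am, 5:20 am-7:35 am, 7:55 am-12:20 pm.
1:10 am-7:50 am \ B = 1:10 am-3:00 am, 4:35 am-5:20 am, 7:35 am-7:50 am.
9:40 am-12:05 pm: entirely removed.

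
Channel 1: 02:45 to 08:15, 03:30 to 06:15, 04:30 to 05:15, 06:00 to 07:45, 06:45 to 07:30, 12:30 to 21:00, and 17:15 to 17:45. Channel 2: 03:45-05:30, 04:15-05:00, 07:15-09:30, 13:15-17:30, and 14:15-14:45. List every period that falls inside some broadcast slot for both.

03:45–05:30, 07:15–08:15, 13:15–17:30

A, merged: 02:45–08:15, 12:30–21:00.
B, merged: 03:45–05:30, 07:15–09:30, 13:15–17:30.
02:45–08:15 overlaps B on 03:45–05:30, 07:15–08:15.
12:30–21:00 overlaps B on 13:15–17:30.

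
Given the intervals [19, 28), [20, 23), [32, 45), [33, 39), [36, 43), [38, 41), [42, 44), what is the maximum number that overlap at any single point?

4

Walk the sorted start/end points keeping a running depth.
The depth first hits 4 at 38.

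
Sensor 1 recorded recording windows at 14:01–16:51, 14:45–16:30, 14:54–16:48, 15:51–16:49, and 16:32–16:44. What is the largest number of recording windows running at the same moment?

Sweep endpoints in order; track running count of active intervals.
Peak of 4 reached at 15:51.

4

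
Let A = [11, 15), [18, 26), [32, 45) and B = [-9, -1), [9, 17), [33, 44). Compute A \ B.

[18, 26) ∪ [32, 33) ∪ [44, 45)

[11, 15) lies entirely inside B → drops out.
[18, 26) is untouched.
[32, 45) with B removed leaves [32, 33), [44, 45).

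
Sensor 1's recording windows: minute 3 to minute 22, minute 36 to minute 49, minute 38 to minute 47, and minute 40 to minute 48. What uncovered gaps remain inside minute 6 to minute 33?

After merging, the occupied span is minute 3 to minute 22, minute 36 to minute 49.
Gaps within minute 6 to minute 33: minute 22 to minute 33.

minute 22 to minute 33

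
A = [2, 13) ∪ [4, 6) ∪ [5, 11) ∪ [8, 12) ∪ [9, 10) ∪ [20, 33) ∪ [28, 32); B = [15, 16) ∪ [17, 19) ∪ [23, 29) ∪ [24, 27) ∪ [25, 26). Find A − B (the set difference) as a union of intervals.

[2, 13) ∪ [20, 23) ∪ [29, 33)

Merge the first list: [2, 13), [20, 33).
Merge the second list: [15, 16), [17, 19), [23, 29).
[2, 13) is untouched.
[20, 33) with B removed leaves [20, 23), [29, 33).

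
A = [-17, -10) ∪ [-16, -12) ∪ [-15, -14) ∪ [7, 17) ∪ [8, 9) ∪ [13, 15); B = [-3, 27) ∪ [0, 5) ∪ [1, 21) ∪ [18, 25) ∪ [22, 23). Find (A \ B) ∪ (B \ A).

A, merged: [-17, -10), [7, 17).
B, merged: [-3, 27).
Only in the first: [-17, -10).
Only in the second: [-3, 7), [17, 27).
Together these are the periods covered by exactly one.

[-17, -10) ∪ [-3, 7) ∪ [17, 27)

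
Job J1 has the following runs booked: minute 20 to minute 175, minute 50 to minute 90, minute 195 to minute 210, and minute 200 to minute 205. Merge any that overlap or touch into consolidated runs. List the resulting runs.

minute 50 to minute 90 overlaps/touches minute 20 to minute 175 → extend to minute 20 to minute 175.
minute 195 to minute 210 is disjoint → start new block.
minute 200 to minute 205 overlaps/touches minute 195 to minute 210 → extend to minute 195 to minute 210.

minute 20 to minute 175, minute 195 to minute 210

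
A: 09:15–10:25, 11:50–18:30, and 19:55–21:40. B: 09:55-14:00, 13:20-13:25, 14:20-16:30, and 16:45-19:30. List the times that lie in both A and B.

09:55-10:25, 11:50-14:00, 14:20-16:30, 16:45-18:30

B, merged: 09:55-14:00, 14:20-16:30, 16:45-19:30.
09:15-10:25 ∩ B → 09:55-10:25.
11:50-18:30 ∩ B → 11:50-14:00, 14:20-16:30, 16:45-18:30.
19:55-21:40 meets no B interval.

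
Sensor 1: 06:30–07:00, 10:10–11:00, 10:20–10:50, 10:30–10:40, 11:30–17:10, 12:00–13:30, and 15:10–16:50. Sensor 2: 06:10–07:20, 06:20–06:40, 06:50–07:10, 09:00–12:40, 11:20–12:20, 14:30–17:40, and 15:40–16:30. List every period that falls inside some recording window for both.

06:30–07:00, 10:10–11:00, 11:30–12:40, 14:30–17:10

A, merged: 06:30–07:00, 10:10–11:00, 11:30–17:10.
B, merged: 06:10–07:20, 09:00–12:40, 14:30–17:40.
06:30–07:00 meets the second set on 06:30–07:00.
10:10–11:00 meets the second set on 10:10–11:00.
11:30–17:10 meets the second set on 11:30–12:40, 14:30–17:10.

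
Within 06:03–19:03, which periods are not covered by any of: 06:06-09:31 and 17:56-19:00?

After merging, the occupied span is 06:06–09:31, 17:56–19:00.
Complement within 06:03–19:03: 06:03–06:06, 09:31–17:56, 19:00–19:03.

06:03–06:06, 09:31–17:56, 19:00–19:03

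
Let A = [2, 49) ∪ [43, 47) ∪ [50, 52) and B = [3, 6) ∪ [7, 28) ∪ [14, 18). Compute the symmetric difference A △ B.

A, merged: [2, 49), [50, 52).
B, merged: [3, 6), [7, 28).
Only in the first: [2, 3), [6, 7), [28, 49), [50, 52).
Only in the second: none.
Together these are the periods covered by exactly one.

[2, 3) ∪ [6, 7) ∪ [28, 49) ∪ [50, 52)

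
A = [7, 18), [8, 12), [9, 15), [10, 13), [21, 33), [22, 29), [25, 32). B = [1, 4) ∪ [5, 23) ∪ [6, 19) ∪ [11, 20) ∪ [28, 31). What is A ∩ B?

Merge the first list: [7, 18), [21, 33).
Merge the second list: [1, 4), [5, 23), [28, 31).
[7, 18) meets the second set on [7, 18).
[21, 33) meets the second set on [21, 23), [28, 31).

[7, 18) ∪ [21, 23) ∪ [28, 31)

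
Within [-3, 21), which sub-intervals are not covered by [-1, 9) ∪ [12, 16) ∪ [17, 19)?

Covered (merged): [-1, 9), [12, 16), [17, 19).
Gaps within [-3, 21): [-3, -1), [9, 12), [16, 17), [19, 21).

[-3, -1) ∪ [9, 12) ∪ [16, 17) ∪ [19, 21)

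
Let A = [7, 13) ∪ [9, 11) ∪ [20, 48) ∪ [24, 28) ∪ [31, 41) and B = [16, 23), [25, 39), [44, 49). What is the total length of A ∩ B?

21

Merge the first list: [7, 13), [20, 48).
A ∩ B = [20, 23), [25, 39), [44, 48).
Total: 3 + 14 + 4 = 21.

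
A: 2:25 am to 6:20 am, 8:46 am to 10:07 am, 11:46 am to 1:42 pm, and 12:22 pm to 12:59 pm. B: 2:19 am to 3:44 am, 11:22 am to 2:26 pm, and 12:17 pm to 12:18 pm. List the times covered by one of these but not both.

First set merges to 2:25 am-6:20 am, 8:46 am-10:07 am, 11:46 am-1:42 pm.
Second set merges to 2:19 am-3:44 am, 11:22 am-2:26 pm.
Only in the first: 3:44 am-6:20 am, 8:46 am-10:07 am.
Only in the second: 2:19 am-2:25 am, 11:22 am-11:46 am, 1:42 pm-2:26 pm.
Together these are the periods covered by exactly one.

2:19 am-2:25 am, 3:44 am-6:20 am, 8:46 am-10:07 am, 11:22 am-11:46 am, 1:42 pm-2:26 pm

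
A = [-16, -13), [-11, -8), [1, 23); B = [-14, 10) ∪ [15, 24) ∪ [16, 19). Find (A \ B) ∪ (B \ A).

Merge the second list: [-14, 10), [15, 24).
Only in the first: [-16, -14), [10, 15).
Only in the second: [-13, -11), [-8, 1), [23, 24).
Together these are the periods covered by exactly one.

[-16, -14) ∪ [-13, -11) ∪ [-8, 1) ∪ [10, 15) ∪ [23, 24)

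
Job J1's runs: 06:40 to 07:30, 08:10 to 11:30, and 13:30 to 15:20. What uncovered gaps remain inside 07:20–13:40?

After merging, the occupied span is 06:40–07:30, 08:10–11:30, 13:30–15:20.
Complement within 07:20–13:40: 07:30–08:10, 11:30–13:30.

07:30–08:10, 11:30–13:30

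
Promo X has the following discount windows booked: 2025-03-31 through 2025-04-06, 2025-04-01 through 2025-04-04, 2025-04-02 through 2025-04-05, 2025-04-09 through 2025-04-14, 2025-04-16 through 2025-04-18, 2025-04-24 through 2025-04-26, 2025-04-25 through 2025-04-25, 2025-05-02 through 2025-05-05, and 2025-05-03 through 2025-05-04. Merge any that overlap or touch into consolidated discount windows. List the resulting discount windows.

2025-04-01 through 2025-04-04 overlaps/touches 2025-03-31 through 2025-04-06 → extend to 2025-03-31 through 2025-04-06.
2025-04-02 through 2025-04-05 overlaps/touches 2025-03-31 through 2025-04-06 → extend to 2025-03-31 through 2025-04-06.
2025-04-09 through 2025-04-14 is disjoint → start new block.
2025-04-16 through 2025-04-18 is disjoint → start new block.
2025-04-24 through 2025-04-26 is disjoint → start new block.
2025-04-25 through 2025-04-25 overlaps/touches 2025-04-24 through 2025-04-26 → extend to 2025-04-24 through 2025-04-26.
2025-05-02 through 2025-05-05 is disjoint → start new block.
2025-05-03 through 2025-05-04 overlaps/touches 2025-05-02 through 2025-05-05 → extend to 2025-05-02 through 2025-05-05.

2025-03-31 through 2025-04-06, 2025-04-09 through 2025-04-14, 2025-04-16 through 2025-04-18, 2025-04-24 through 2025-04-26, 2025-05-02 through 2025-05-05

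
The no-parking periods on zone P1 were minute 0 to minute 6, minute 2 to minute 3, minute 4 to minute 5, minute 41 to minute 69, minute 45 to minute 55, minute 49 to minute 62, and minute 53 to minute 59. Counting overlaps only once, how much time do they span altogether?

Merged: minute 0 to minute 6, minute 41 to minute 69.
Lengths: 6 minutes + 28 minutes = 34 minutes.

34 minutes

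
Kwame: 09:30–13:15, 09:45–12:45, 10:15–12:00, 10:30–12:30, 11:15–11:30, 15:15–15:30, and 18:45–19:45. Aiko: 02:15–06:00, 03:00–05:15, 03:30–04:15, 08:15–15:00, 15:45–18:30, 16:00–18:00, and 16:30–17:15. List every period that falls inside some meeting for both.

Merge the first list: 09:30–13:15, 15:15–15:30, 18:45–19:45.
Merge the second list: 02:15–06:00, 08:15–15:00, 15:45–18:30.
09:30–13:15 ∩ B → 09:30–13:15.
15:15–15:30 meets no B interval.
18:45–19:45 meets no B interval.

09:30–13:15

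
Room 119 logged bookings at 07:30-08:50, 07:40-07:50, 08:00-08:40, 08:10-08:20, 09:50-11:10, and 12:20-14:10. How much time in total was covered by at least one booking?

Merged: 07:30-08:50, 09:50-11:10, 12:20-14:10.
Lengths: 1 h 20 min + 1 h 20 min + 1 h 50 min = 4 h 30 min.

4 h 30 min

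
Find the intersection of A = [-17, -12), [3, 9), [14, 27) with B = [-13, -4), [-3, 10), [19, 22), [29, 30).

[-13, -12) ∪ [3, 9) ∪ [19, 22)

[-17, -12) ∩ B → [-13, -12).
[3, 9) ∩ B → [3, 9).
[14, 27) ∩ B → [19, 22).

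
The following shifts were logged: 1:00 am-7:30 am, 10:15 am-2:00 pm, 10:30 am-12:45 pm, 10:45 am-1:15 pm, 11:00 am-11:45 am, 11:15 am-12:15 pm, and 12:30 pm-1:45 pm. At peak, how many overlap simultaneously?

5

At 11:15 am, 5 of the intervals are simultaneously active.
No point has more.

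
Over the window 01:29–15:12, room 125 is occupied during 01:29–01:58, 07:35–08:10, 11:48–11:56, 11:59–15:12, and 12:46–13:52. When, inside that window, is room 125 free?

01:58-07:35, 08:10-11:48, 11:56-11:59

Covered (merged): 01:29-01:58, 07:35-08:10, 11:48-11:56, 11:59-15:12.
Gaps within 01:29-15:12: 01:58-07:35, 08:10-11:48, 11:56-11:59.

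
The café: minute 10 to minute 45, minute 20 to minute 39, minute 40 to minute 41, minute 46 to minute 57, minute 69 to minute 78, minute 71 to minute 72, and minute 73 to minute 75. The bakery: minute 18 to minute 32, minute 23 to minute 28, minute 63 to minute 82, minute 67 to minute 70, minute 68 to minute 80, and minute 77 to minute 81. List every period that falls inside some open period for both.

Merge the first list: minute 10 to minute 45, minute 46 to minute 57, minute 69 to minute 78.
Merge the second list: minute 18 to minute 32, minute 63 to minute 82.
minute 10 to minute 45 meets the second set on minute 18 to minute 32.
minute 46 to minute 57: no overlap with the second set.
minute 69 to minute 78 meets the second set on minute 69 to minute 78.

minute 18 to minute 32, minute 69 to minute 78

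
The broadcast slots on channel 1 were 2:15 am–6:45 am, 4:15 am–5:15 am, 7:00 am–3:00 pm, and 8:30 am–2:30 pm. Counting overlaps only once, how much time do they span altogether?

Merged: 2:15 am–6:45 am, 7:00 am–3:00 pm.
Lengths: 4 h 30 min + 8 h = 12 h 30 min.

12 h 30 min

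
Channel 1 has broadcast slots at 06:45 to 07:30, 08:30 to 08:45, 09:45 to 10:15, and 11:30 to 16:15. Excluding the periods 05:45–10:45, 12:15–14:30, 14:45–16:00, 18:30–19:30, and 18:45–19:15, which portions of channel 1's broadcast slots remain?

Second set merges to 05:45–10:45, 12:15–14:30, 14:45–16:00, 18:30–19:30.
06:45–07:30: fully covered by B → removed.
08:30–08:45: fully covered by B → removed.
09:45–10:15: fully covered by B → removed.
11:30–16:15 minus B → 11:30–12:15, 14:30–14:45, 16:00–16:15.

11:30–12:15, 14:30–14:45, 16:00–16:15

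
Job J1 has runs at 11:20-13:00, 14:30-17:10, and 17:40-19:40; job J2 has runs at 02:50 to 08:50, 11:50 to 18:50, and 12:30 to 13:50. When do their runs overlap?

Second set merges to 02:50–08:50, 11:50–18:50.
11:20–13:00 meets the second set on 11:50–13:00.
14:30–17:10 meets the second set on 14:30–17:10.
17:40–19:40 meets the second set on 17:40–18:50.

11:50–13:00, 14:30–17:10, 17:40–18:50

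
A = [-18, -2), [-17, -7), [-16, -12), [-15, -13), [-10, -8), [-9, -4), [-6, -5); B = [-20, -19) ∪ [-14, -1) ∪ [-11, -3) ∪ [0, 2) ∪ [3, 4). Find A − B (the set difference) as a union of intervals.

A, merged: [-18, -2).
B, merged: [-20, -19), [-14, -1), [0, 2), [3, 4).
[-18, -2) with B removed leaves [-18, -14).

[-18, -14)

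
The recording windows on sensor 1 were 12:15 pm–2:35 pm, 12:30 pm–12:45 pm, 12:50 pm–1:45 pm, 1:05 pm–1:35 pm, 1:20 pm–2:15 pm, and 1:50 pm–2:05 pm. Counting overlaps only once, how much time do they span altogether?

2 h 20 min

Merged: 12:15 pm–2:35 pm.
Length: 2 h 20 min.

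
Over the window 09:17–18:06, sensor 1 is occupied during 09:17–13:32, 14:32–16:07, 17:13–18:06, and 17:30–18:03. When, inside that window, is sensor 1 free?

Covered (merged): 09:17–13:32, 14:32–16:07, 17:13–18:06.
Gaps within 09:17–18:06: 13:32–14:32, 16:07–17:13.

13:32–14:32, 16:07–17:13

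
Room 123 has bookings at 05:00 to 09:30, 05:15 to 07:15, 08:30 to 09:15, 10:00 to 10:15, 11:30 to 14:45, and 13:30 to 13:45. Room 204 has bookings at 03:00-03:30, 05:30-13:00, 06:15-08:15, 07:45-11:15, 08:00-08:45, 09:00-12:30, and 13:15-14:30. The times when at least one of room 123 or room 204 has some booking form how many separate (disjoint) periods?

2

Merge the first list: 05:00–09:30, 10:00–10:15, 11:30–14:45.
Merge the second list: 03:00–03:30, 05:30–13:00, 13:15–14:30.
A ∪ B = 03:00–03:30, 05:00–14:45.
That is 2 disjoint pieces.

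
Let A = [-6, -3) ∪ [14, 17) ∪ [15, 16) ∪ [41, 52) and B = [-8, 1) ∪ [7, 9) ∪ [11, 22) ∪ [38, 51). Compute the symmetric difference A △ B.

[-8, -6) ∪ [-3, 1) ∪ [7, 9) ∪ [11, 14) ∪ [17, 22) ∪ [38, 41) ∪ [51, 52)

Merge the first list: [-6, -3), [14, 17), [41, 52).
A but not B: [51, 52).
B but not A: [-8, -6), [-3, 1), [7, 9), [11, 14), [17, 22), [38, 41).
Combining gives A △ B.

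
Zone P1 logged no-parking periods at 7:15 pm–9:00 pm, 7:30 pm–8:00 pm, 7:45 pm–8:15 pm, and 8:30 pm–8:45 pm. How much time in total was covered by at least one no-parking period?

Merged: 7:15 pm–9:00 pm.
Length: 1 h 45 min.

1 h 45 min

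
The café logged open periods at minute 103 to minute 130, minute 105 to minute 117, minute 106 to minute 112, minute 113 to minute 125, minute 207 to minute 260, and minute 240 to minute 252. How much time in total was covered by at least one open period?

Merged: minute 103 to minute 130, minute 207 to minute 260.
Lengths: 27 minutes + 53 minutes = 80 minutes.

80 minutes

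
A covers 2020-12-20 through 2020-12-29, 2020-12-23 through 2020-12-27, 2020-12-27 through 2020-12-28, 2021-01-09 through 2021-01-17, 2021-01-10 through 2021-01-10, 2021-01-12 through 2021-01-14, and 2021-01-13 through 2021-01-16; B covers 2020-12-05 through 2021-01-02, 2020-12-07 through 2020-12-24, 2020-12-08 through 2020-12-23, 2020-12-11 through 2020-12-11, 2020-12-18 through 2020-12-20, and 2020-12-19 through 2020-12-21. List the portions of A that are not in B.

2021-01-09 through 2021-01-17

First set merges to 2020-12-20 through 2020-12-29, 2021-01-09 through 2021-01-17.
Second set merges to 2020-12-05 through 2021-01-02.
2020-12-20 through 2020-12-29 lies entirely inside B → drops out.
2021-01-09 through 2021-01-17 is untouched.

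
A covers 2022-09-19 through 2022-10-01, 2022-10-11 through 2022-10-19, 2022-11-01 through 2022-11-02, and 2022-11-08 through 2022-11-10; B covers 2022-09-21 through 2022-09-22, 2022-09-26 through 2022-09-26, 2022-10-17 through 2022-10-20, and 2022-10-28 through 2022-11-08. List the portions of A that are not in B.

2022-09-19 through 2022-10-01 with B removed leaves 2022-09-19 through 2022-09-20, 2022-09-23 through 2022-09-25, 2022-09-27 through 2022-10-01.
2022-10-11 through 2022-10-19 with B removed leaves 2022-10-11 through 2022-10-16.
2022-11-01 through 2022-11-02 lies entirely inside B → drops out.
2022-11-08 through 2022-11-10 with B removed leaves 2022-11-09 through 2022-11-10.

2022-09-19 through 2022-09-20, 2022-09-23 through 2022-09-25, 2022-09-27 through 2022-10-01, 2022-10-11 through 2022-10-16, 2022-11-09 through 2022-11-10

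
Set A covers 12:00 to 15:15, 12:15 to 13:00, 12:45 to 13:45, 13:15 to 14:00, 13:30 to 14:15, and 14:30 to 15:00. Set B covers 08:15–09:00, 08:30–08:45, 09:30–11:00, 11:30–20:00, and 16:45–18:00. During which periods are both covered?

12:00–15:15

A, merged: 12:00–15:15.
B, merged: 08:15–09:00, 09:30–11:00, 11:30–20:00.
12:00–15:15 overlaps B on 12:00–15:15.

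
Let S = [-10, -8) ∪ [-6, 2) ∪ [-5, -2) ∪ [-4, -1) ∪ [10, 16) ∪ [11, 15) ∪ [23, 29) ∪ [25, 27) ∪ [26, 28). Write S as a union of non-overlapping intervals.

[-10, -8) ∪ [-6, 2) ∪ [10, 16) ∪ [23, 29)

[-6, 2) is disjoint → start new block.
[-5, -2) overlaps/touches [-6, 2) → extend to [-6, 2).
[-4, -1) overlaps/touches [-6, 2) → extend to [-6, 2).
[10, 16) is disjoint → start new block.
[11, 15) overlaps/touches [10, 16) → extend to [10, 16).
[23, 29) is disjoint → start new block.
[25, 27) overlaps/touches [23, 29) → extend to [23, 29).
[26, 28) overlaps/touches [23, 29) → extend to [23, 29).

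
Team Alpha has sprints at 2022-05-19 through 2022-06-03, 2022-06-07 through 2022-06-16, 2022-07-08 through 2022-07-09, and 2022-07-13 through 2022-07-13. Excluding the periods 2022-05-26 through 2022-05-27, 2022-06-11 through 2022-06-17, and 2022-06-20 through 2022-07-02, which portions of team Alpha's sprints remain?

2022-05-19 through 2022-05-25, 2022-05-28 through 2022-06-03, 2022-06-07 through 2022-06-10, 2022-07-08 through 2022-07-09, 2022-07-13 through 2022-07-13

2022-05-19 through 2022-06-03 with B removed leaves 2022-05-19 through 2022-05-25, 2022-05-28 through 2022-06-03.
2022-06-07 through 2022-06-16 with B removed leaves 2022-06-07 through 2022-06-10.
2022-07-08 through 2022-07-09 is untouched.
2022-07-13 through 2022-07-13 is untouched.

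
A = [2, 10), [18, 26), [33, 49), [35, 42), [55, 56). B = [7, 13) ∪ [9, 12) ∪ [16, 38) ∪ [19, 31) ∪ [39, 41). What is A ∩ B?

Merge the first list: [2, 10), [18, 26), [33, 49), [55, 56).
Merge the second list: [7, 13), [16, 38), [39, 41).
[2, 10) overlaps B on [7, 10).
[18, 26) overlaps B on [18, 26).
[33, 49) overlaps B on [33, 38), [39, 41).
[55, 56) falls entirely outside B.

[7, 10) ∪ [18, 26) ∪ [33, 38) ∪ [39, 41)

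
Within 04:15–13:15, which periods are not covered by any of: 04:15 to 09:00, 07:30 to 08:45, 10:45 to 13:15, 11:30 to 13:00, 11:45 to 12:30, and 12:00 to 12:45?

09:00-10:45

Covered (merged): 04:15-09:00, 10:45-13:15.
Gaps within 04:15-13:15: 09:00-10:45.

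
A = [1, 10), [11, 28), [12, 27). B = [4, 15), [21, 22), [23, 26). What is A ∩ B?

First set merges to [1, 10), [11, 28).
[1, 10) overlaps B on [4, 10).
[11, 28) overlaps B on [11, 15), [21, 22), [23, 26).

[4, 10) ∪ [11, 15) ∪ [21, 22) ∪ [23, 26)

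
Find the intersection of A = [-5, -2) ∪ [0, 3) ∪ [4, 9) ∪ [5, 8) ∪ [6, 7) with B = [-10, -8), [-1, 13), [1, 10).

[0, 3) ∪ [4, 9)

First set merges to [-5, -2), [0, 3), [4, 9).
Second set merges to [-10, -8), [-1, 13).
[-5, -2) meets no B interval.
[0, 3) ∩ B → [0, 3).
[4, 9) ∩ B → [4, 9).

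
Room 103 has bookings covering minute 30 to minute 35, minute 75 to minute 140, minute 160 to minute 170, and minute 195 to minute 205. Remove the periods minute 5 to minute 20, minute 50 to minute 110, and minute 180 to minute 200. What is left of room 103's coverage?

minute 30 to minute 35, minute 110 to minute 140, minute 160 to minute 170, minute 200 to minute 205

minute 30 to minute 35: no B overlap → unchanged.
minute 75 to minute 140 minus B → minute 110 to minute 140.
minute 160 to minute 170: no B overlap → unchanged.
minute 195 to minute 205 minus B → minute 200 to minute 205.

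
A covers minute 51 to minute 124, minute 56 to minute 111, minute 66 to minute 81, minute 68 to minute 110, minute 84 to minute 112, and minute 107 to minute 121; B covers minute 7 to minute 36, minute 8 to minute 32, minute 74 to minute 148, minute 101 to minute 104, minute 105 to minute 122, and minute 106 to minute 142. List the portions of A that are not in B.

minute 51 to minute 74

A, merged: minute 51 to minute 124.
B, merged: minute 7 to minute 36, minute 74 to minute 148.
minute 51 to minute 124 minus B → minute 51 to minute 74.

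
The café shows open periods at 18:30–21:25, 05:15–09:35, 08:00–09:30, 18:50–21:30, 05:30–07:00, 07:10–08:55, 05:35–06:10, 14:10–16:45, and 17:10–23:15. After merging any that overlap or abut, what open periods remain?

05:15-09:35, 14:10-16:45, 17:10-23:15

Sort by start: 05:15-09:35, 05:30-07:00, 05:35-06:10, 07:10-08:55, 08:00-09:30, 14:10-16:45, 17:10-23:15, 18:30-21:25, 18:50-21:30.
05:30-07:00 overlaps/touches 05:15-09:35 → extend to 05:15-09:35.
05:35-06:10 overlaps/touches 05:15-09:35 → extend to 05:15-09:35.
07:10-08:55 overlaps/touches 05:15-09:35 → extend to 05:15-09:35.
08:00-09:30 overlaps/touches 05:15-09:35 → extend to 05:15-09:35.
14:10-16:45 is disjoint → start new block.
17:10-23:15 is disjoint → start new block.
18:30-21:25 overlaps/touches 17:10-23:15 → extend to 17:10-23:15.
18:50-21:30 overlaps/touches 17:10-23:15 → extend to 17:10-23:15.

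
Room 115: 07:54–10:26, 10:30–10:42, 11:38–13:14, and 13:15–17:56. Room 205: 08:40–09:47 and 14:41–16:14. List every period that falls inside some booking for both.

07:54-10:26 ∩ B → 08:40-09:47.
10:30-10:42 meets no B interval.
11:38-13:14 meets no B interval.
13:15-17:56 ∩ B → 14:41-16:14.

08:40-09:47, 14:41-16:14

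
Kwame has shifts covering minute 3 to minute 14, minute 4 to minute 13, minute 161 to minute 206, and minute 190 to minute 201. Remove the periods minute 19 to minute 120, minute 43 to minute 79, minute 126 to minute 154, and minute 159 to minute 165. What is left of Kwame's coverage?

minute 3 to minute 14, minute 165 to minute 206

A, merged: minute 3 to minute 14, minute 161 to minute 206.
B, merged: minute 19 to minute 120, minute 126 to minute 154, minute 159 to minute 165.
minute 3 to minute 14: no B overlap → unchanged.
minute 161 to minute 206 minus B → minute 165 to minute 206.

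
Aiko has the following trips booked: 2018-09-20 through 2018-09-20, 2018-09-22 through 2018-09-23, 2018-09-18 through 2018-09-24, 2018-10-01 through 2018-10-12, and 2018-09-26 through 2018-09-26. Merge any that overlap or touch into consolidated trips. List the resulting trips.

Sort by start: 2018-09-18 through 2018-09-24, 2018-09-20 through 2018-09-20, 2018-09-22 through 2018-09-23, 2018-09-26 through 2018-09-26, 2018-10-01 through 2018-10-12.
2018-09-20 through 2018-09-20 overlaps/touches 2018-09-18 through 2018-09-24 → extend to 2018-09-18 through 2018-09-24.
2018-09-22 through 2018-09-23 overlaps/touches 2018-09-18 through 2018-09-24 → extend to 2018-09-18 through 2018-09-24.
2018-09-26 through 2018-09-26 is disjoint → start new block.
2018-10-01 through 2018-10-12 is disjoint → start new block.

2018-09-18 through 2018-09-24, 2018-09-26 through 2018-09-26, 2018-10-01 through 2018-10-12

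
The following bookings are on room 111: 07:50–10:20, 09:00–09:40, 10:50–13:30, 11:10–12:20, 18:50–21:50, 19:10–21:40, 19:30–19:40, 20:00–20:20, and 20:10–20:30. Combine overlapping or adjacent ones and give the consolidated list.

09:00–09:40 overlaps/touches 07:50–10:20 → extend to 07:50–10:20.
10:50–13:30 is disjoint → start new block.
11:10–12:20 overlaps/touches 10:50–13:30 → extend to 10:50–13:30.
18:50–21:50 is disjoint → start new block.
19:10–21:40 overlaps/touches 18:50–21:50 → extend to 18:50–21:50.
19:30–19:40 overlaps/touches 18:50–21:50 → extend to 18:50–21:50.
20:00–20:20 overlaps/touches 18:50–21:50 → extend to 18:50–21:50.
20:10–20:30 overlaps/touches 18:50–21:50 → extend to 18:50–21:50.

07:50–10:20, 10:50–13:30, 18:50–21:50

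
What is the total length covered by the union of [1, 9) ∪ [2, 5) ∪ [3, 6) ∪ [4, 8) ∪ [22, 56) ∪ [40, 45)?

Merged: [1, 9), [22, 56).
Lengths: 8 + 34 = 42.

42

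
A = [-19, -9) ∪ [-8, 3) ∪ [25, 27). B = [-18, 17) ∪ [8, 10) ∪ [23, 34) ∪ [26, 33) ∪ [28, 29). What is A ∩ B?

[-18, -9) ∪ [-8, 3) ∪ [25, 27)

Merge the second list: [-18, 17), [23, 34).
[-19, -9) ∩ B → [-18, -9).
[-8, 3) ∩ B → [-8, 3).
[25, 27) ∩ B → [25, 27).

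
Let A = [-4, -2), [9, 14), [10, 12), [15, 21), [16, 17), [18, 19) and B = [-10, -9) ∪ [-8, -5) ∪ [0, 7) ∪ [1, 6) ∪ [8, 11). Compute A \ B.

Merge the first list: [-4, -2), [9, 14), [15, 21).
Merge the second list: [-10, -9), [-8, -5), [0, 7), [8, 11).
[-4, -2): nothing removed.
[9, 14) \ B = [11, 14).
[15, 21): nothing removed.

[-4, -2) ∪ [11, 14) ∪ [15, 21)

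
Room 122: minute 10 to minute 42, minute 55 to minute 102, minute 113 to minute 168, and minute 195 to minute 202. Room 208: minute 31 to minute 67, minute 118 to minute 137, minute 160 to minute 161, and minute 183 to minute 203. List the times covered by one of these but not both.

Only in the first: minute 10 to minute 31, minute 67 to minute 102, minute 113 to minute 118, minute 137 to minute 160, minute 161 to minute 168.
Only in the second: minute 42 to minute 55, minute 183 to minute 195, minute 202 to minute 203.
Together these are the periods covered by exactly one.

minute 10 to minute 31, minute 42 to minute 55, minute 67 to minute 102, minute 113 to minute 118, minute 137 to minute 160, minute 161 to minute 168, minute 183 to minute 195, minute 202 to minute 203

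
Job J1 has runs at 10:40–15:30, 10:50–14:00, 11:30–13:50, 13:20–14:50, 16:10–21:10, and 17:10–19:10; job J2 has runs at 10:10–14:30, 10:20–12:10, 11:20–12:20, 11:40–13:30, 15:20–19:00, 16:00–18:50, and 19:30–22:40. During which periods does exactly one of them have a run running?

10:10–10:40, 14:30–15:20, 15:30–16:10, 19:00–19:30, 21:10–22:40

First set merges to 10:40–15:30, 16:10–21:10.
Second set merges to 10:10–14:30, 15:20–19:00, 19:30–22:40.
A but not B: 14:30–15:20, 19:00–19:30.
B but not A: 10:10–10:40, 15:30–16:10, 21:10–22:40.
Combining gives A △ B.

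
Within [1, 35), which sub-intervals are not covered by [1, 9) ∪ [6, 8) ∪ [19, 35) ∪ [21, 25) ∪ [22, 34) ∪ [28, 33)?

After merging, the occupied span is [1, 9), [19, 35).
Gaps within [1, 35): [9, 19).

[9, 19)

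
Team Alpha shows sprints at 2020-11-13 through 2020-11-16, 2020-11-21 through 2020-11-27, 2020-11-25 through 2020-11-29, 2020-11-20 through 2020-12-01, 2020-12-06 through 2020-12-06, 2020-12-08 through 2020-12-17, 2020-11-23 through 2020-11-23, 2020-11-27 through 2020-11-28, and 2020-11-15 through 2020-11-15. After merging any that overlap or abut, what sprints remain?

2020-11-13 through 2020-11-16, 2020-11-20 through 2020-12-01, 2020-12-06 through 2020-12-06, 2020-12-08 through 2020-12-17

Sort by start: 2020-11-13 through 2020-11-16, 2020-11-15 through 2020-11-15, 2020-11-20 through 2020-12-01, 2020-11-21 through 2020-11-27, 2020-11-23 through 2020-11-23, 2020-11-25 through 2020-11-29, 2020-11-27 through 2020-11-28, 2020-12-06 through 2020-12-06, 2020-12-08 through 2020-12-17.
2020-11-15 through 2020-11-15 overlaps/touches 2020-11-13 through 2020-11-16 → extend to 2020-11-13 through 2020-11-16.
2020-11-20 through 2020-12-01 is disjoint → start new block.
2020-11-21 through 2020-11-27 overlaps/touches 2020-11-20 through 2020-12-01 → extend to 2020-11-20 through 2020-12-01.
2020-11-23 through 2020-11-23 overlaps/touches 2020-11-20 through 2020-12-01 → extend to 2020-11-20 through 2020-12-01.
2020-11-25 through 2020-11-29 overlaps/touches 2020-11-20 through 2020-12-01 → extend to 2020-11-20 through 2020-12-01.
2020-11-27 through 2020-11-28 overlaps/touches 2020-11-20 through 2020-12-01 → extend to 2020-11-20 through 2020-12-01.
2020-12-06 through 2020-12-06 is disjoint → start new block.
2020-12-08 through 2020-12-17 is disjoint → start new block.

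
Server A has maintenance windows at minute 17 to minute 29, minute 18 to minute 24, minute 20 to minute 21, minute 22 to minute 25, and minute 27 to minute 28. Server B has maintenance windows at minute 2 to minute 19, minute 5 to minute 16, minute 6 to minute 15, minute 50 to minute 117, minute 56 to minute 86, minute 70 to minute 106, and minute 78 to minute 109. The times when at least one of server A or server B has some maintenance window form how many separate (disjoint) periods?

2

A, merged: minute 17 to minute 29.
B, merged: minute 2 to minute 19, minute 50 to minute 117.
A ∪ B = minute 2 to minute 29, minute 50 to minute 117.
That is 2 disjoint pieces.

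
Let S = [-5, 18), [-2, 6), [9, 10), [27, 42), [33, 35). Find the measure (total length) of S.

38

Merged: [-5, 18), [27, 42).
Lengths: 23 + 15 = 38.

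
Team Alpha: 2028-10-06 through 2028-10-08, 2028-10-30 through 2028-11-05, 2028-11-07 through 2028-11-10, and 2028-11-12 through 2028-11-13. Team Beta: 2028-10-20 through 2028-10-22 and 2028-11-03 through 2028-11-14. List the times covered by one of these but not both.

2028-10-06 through 2028-10-08, 2028-10-20 through 2028-10-22, 2028-10-30 through 2028-11-02, 2028-11-06 through 2028-11-06, 2028-11-11 through 2028-11-11, 2028-11-14 through 2028-11-14

A but not B: 2028-10-06 through 2028-10-08, 2028-10-30 through 2028-11-02.
B but not A: 2028-10-20 through 2028-10-22, 2028-11-06 through 2028-11-06, 2028-11-11 through 2028-11-11, 2028-11-14 through 2028-11-14.
Combining gives A △ B.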